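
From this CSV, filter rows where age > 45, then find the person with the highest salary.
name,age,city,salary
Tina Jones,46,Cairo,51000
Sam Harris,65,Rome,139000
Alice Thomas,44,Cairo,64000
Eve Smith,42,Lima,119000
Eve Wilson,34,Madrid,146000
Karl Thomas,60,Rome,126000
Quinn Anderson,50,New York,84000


Filter: age > 45
Sort by: salary (descending)

Filtered records (4):
  Sam Harris, age 65, salary $139000
  Karl Thomas, age 60, salary $126000
  Quinn Anderson, age 50, salary $84000
  Tina Jones, age 46, salary $51000

Highest salary: Sam Harris ($139000)

Sam Harris


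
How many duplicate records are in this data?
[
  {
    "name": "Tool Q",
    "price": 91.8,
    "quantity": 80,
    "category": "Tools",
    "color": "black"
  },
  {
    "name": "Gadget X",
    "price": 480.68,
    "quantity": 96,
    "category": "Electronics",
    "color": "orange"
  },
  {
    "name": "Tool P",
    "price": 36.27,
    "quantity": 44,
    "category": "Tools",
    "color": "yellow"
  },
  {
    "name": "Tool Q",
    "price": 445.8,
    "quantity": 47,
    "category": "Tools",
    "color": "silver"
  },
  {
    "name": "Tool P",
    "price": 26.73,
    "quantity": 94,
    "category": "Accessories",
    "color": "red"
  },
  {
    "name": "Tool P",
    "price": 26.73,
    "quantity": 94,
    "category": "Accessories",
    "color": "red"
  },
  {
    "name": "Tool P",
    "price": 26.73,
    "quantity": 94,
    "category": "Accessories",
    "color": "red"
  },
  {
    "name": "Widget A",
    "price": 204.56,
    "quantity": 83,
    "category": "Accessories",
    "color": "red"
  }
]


Checking 8 records for duplicates:

  Row 1: Tool Q ($91.8, qty 80)
  Row 2: Gadget X ($480.68, qty 96)
  Row 3: Tool P ($36.27, qty 44)
  Row 4: Tool Q ($445.8, qty 47)
  Row 5: Tool P ($26.73, qty 94)
  Row 6: Tool P ($26.73, qty 94) <-- DUPLICATE
  Row 7: Tool P ($26.73, qty 94) <-- DUPLICATE
  Row 8: Widget A ($204.56, qty 83)

Duplicates found: 2
Unique records: 6

2 duplicates, 6 unique


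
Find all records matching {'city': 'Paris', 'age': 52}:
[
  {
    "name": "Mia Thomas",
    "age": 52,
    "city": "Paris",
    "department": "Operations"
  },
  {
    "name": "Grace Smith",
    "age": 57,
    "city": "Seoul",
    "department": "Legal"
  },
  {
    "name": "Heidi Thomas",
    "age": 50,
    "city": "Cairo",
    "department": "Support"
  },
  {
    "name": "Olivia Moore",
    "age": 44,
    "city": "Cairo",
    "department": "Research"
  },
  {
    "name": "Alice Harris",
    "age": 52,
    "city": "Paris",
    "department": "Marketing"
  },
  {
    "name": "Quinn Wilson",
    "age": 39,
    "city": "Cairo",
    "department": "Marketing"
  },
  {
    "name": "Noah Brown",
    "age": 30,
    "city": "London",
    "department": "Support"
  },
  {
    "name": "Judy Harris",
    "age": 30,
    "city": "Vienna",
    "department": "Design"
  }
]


Search criteria: {'city': 'Paris', 'age': 52}

Checking 8 records:
  Mia Thomas: {city: Paris, age: 52} <-- MATCH
  Grace Smith: {city: Seoul, age: 57}
  Heidi Thomas: {city: Cairo, age: 50}
  Olivia Moore: {city: Cairo, age: 44}
  Alice Harris: {city: Paris, age: 52} <-- MATCH
  Quinn Wilson: {city: Cairo, age: 39}
  Noah Brown: {city: London, age: 30}
  Judy Harris: {city: Vienna, age: 30}

Matches: ["Mia Thomas", "Alice Harris"]

["Mia Thomas", "Alice Harris"]


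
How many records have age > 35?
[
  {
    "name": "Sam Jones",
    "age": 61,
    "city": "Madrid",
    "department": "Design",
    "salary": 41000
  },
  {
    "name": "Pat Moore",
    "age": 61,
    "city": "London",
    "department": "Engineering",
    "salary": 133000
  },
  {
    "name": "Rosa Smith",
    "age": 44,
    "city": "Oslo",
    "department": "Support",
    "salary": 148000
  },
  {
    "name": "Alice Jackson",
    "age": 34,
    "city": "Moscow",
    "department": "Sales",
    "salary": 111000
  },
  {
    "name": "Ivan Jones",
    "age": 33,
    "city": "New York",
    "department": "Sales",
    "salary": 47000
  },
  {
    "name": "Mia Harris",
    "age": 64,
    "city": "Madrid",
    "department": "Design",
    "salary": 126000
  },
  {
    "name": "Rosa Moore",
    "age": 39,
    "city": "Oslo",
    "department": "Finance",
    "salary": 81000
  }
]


Data: 7 records
Condition: age > 35

Checking each record:
  Sam Jones: 61 MATCH
  Pat Moore: 61 MATCH
  Rosa Smith: 44 MATCH
  Alice Jackson: 34
  Ivan Jones: 33
  Mia Harris: 64 MATCH
  Rosa Moore: 39 MATCH

Count: 5

5


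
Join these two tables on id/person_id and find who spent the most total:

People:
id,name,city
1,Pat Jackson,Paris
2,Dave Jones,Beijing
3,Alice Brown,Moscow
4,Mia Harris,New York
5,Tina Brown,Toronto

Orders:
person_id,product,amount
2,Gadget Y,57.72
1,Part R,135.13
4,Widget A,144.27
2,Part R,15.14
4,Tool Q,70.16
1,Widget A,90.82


Join on: people.id = orders.person_id

Joined rows:
  Dave Jones (Beijing) bought Gadget Y for $57.72
  Pat Jackson (Paris) bought Part R for $135.13
  Mia Harris (New York) bought Widget A for $144.27
  Dave Jones (Beijing) bought Part R for $15.14
  Mia Harris (New York) bought Tool Q for $70.16
  Pat Jackson (Paris) bought Widget A for $90.82

Total per person:
  Pat Jackson: $225.95
  Mia Harris: $214.43
  Dave Jones: $72.86

Top spender: Pat Jackson ($225.95)

Pat Jackson ($225.95)


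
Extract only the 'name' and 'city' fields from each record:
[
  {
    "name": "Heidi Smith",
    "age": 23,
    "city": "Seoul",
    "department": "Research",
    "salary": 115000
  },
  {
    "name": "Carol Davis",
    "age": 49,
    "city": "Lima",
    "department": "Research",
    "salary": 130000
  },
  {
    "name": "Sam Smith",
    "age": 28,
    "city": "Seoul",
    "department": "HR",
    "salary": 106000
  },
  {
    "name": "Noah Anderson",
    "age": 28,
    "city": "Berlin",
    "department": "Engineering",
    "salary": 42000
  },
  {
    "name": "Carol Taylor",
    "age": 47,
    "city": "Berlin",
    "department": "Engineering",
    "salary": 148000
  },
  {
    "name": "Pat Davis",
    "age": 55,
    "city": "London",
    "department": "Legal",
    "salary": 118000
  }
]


Original: 6 records with fields: name, age, city, department, salary
Keep: ['name', 'city']
Drop: ['age', 'department', 'salary']
Result: 6 records, 2 fields each

[
  {
    "name": "Heidi Smith",
    "city": "Seoul"
  },
  {
    "name": "Carol Davis",
    "city": "Lima"
  },
  {
    "name": "Sam Smith",
    "city": "Seoul"
  },
  {
    "name": "Noah Anderson",
    "city": "Berlin"
  },
  {
    "name": "Carol Taylor",
    "city": "Berlin"
  },
  {
    "name": "Pat Davis",
    "city": "London"
  }
]


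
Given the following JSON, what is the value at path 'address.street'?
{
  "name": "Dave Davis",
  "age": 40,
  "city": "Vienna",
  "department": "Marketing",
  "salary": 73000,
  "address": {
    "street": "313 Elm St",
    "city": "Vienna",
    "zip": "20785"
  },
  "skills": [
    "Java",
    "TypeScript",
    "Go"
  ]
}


Query: address.street
Path: address -> street
Value: 313 Elm St

313 Elm St


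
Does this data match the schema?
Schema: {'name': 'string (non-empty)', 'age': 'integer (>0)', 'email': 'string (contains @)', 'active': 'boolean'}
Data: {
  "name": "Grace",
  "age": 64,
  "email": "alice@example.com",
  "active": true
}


Validating each field against schema:
  name: OK (non-empty string)
  age: OK (positive integer)
  email: OK (string with @)
  active: OK (boolean)

Result: VALID

VALID


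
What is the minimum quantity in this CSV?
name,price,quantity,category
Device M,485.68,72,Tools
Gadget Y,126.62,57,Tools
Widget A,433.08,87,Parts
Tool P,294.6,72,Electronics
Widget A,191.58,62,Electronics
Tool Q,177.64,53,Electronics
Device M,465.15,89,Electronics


Computing minimum quantity:
Values: [72, 57, 87, 72, 62, 53, 89]
Min = 53

53


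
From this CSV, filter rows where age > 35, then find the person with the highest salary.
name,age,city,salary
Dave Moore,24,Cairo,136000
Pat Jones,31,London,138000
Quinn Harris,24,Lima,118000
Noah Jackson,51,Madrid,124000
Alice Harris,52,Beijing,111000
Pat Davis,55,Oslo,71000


Filter: age > 35
Sort by: salary (descending)

Filtered records (3):
  Noah Jackson, age 51, salary $124000
  Alice Harris, age 52, salary $111000
  Pat Davis, age 55, salary $71000

Highest salary: Noah Jackson ($124000)

Noah Jackson


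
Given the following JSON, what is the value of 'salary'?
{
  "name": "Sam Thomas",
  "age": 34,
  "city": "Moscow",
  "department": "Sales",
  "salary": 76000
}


Looking up field 'salary'
Value: 76000

76000


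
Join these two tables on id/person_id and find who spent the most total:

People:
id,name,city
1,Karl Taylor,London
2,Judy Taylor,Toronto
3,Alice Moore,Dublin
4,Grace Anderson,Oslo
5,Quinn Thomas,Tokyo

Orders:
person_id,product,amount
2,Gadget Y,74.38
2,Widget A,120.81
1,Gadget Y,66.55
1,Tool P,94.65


Join on: people.id = orders.person_id

Joined rows:
  Judy Taylor (Toronto) bought Gadget Y for $74.38
  Judy Taylor (Toronto) bought Widget A for $120.81
  Karl Taylor (London) bought Gadget Y for $66.55
  Karl Taylor (London) bought Tool P for $94.65

Total per person:
  Judy Taylor: $195.19
  Karl Taylor: $161.20

Top spender: Judy Taylor ($195.19)

Judy Taylor ($195.19)


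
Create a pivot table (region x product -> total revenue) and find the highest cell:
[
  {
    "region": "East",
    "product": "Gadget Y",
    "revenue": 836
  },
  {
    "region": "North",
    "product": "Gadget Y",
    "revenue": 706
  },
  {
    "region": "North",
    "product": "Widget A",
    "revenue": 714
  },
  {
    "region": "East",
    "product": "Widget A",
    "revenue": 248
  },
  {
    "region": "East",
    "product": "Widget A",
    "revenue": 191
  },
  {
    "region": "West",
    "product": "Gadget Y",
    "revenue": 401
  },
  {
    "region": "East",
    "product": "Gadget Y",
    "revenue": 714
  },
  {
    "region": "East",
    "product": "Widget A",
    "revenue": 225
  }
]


Pivot: region (rows) x product (columns) -> total revenue

     Gadget Y      Widget A    
East          1550           664  
North          706           714  
West           401             0  

Highest: East / Gadget Y = $1550

East / Gadget Y = $1550


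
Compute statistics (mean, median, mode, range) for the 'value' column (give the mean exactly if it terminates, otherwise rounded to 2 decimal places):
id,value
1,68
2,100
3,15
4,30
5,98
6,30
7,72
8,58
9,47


Data: [68, 100, 15, 30, 98, 30, 72, 58, 47]
Count: 9
Sum: 518
Mean: 518/9 ≈ 57.56 (rounded to 2 decimal places)
Sorted: [15, 30, 30, 47, 58, 68, 72, 98, 100]
Median: 58.0
Mode: 30 (2 times)
Range: 100 - 15 = 85
Min: 15, Max: 100

mean≈57.56, median=58.0, mode=30, range=85


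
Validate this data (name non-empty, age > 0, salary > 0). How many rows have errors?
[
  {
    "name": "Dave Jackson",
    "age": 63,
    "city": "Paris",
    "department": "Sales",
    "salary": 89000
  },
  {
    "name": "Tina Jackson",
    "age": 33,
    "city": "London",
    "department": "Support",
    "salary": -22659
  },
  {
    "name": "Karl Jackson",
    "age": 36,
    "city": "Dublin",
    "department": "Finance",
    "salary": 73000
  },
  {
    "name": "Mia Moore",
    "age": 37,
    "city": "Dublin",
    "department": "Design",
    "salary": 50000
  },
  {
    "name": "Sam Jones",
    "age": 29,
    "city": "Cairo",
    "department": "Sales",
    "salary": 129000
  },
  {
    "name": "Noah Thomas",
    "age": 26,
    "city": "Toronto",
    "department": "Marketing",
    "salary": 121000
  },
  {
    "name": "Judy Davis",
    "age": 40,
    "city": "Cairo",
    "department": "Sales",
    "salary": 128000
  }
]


Validating 7 records:
Rules: name non-empty, age > 0, salary > 0

  Row 1 (Dave Jackson): OK
  Row 2 (Tina Jackson): negative salary: -22659
  Row 3 (Karl Jackson): OK
  Row 4 (Mia Moore): OK
  Row 5 (Sam Jones): OK
  Row 6 (Noah Thomas): OK
  Row 7 (Judy Davis): OK

Total errors: 1

1 errors


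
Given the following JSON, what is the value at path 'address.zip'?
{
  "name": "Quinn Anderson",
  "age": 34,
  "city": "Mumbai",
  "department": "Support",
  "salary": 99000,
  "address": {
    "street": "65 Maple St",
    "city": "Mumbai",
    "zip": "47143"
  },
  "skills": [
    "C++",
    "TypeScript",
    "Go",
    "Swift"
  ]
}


Query: address.zip
Path: address -> zip
Value: 47143

47143


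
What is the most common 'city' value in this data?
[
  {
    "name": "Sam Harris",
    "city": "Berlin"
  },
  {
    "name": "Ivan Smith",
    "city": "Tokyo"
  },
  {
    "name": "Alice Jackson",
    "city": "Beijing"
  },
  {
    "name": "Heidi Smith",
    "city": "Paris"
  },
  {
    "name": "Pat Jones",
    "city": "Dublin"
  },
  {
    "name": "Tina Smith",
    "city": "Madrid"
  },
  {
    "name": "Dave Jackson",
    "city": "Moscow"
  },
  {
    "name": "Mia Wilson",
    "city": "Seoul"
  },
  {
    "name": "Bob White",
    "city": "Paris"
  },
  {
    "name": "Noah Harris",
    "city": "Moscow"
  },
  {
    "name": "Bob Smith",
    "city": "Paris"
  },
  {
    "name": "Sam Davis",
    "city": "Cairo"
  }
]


Counting 'city' values across 12 records:

  Paris: 3 ###
  Moscow: 2 ##
  Berlin: 1 #
  Tokyo: 1 #
  Beijing: 1 #
  Dublin: 1 #
  Madrid: 1 #
  Seoul: 1 #
  Cairo: 1 #

Most common: Paris (3 times)

Paris (3 times)


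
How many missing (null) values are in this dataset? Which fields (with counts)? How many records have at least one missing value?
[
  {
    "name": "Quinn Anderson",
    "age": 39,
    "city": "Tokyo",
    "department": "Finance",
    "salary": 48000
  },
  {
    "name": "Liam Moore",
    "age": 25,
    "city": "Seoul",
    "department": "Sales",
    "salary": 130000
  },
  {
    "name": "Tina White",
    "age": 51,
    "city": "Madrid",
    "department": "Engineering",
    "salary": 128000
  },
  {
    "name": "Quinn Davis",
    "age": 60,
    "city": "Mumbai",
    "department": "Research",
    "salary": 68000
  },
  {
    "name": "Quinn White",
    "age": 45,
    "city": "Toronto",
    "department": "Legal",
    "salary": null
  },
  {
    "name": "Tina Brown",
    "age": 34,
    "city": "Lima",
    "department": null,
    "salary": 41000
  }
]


Checking for missing (null) values in 6 records:

  Quinn Anderson: complete
  Liam Moore: complete
  Tina White: complete
  Quinn Davis: complete
  Quinn White: salary
  Tina Brown: department

Per field:
  name: 0 missing
  age: 0 missing
  city: 0 missing
  department: 1 missing
  salary: 1 missing

Total missing values: 2
Records with any missing: 2

2 missing values (department: 1, salary: 1); 2 incomplete records


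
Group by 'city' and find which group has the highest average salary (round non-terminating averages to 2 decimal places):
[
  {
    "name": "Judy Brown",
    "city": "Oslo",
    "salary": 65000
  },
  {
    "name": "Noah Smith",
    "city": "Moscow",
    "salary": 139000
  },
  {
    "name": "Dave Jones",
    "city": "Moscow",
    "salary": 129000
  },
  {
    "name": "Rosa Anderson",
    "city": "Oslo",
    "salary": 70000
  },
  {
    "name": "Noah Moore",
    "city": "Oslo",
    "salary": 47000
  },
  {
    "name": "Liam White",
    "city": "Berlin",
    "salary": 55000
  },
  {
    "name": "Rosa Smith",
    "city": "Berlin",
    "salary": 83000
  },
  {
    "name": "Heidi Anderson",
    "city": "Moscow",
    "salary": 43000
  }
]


Group by: city

Groups:
  Berlin: 2 people, avg salary = 138000/2 = $69000
  Moscow: 3 people, avg salary = 311000/3 ≈ $103666.67
  Oslo: 3 people, avg salary = 182000/3 ≈ $60666.67

Highest average salary: Moscow (≈$103666.67)

Moscow (≈$103666.67)


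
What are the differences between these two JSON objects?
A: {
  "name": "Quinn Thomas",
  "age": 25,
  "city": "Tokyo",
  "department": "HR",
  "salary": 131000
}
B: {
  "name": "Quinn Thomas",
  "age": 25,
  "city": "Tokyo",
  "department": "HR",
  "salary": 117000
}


Comparing each field (in key order):
  name: same
  age: same
  city: same
  department: same
  salary: DIFFERENT
Differences:
  salary: 131000 -> 117000

1 field(s) changed

1 change: salary


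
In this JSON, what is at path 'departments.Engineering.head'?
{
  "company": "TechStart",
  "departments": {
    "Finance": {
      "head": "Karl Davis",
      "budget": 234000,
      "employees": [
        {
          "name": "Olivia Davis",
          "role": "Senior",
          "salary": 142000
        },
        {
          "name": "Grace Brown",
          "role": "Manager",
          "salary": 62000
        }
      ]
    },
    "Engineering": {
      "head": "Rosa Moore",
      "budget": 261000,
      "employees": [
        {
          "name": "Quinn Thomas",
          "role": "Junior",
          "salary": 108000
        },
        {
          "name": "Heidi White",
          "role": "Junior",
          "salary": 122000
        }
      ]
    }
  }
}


Path: departments.Engineering.head

Navigate:
  -> departments
  -> Engineering
  -> head = 'Rosa Moore'

Rosa Moore


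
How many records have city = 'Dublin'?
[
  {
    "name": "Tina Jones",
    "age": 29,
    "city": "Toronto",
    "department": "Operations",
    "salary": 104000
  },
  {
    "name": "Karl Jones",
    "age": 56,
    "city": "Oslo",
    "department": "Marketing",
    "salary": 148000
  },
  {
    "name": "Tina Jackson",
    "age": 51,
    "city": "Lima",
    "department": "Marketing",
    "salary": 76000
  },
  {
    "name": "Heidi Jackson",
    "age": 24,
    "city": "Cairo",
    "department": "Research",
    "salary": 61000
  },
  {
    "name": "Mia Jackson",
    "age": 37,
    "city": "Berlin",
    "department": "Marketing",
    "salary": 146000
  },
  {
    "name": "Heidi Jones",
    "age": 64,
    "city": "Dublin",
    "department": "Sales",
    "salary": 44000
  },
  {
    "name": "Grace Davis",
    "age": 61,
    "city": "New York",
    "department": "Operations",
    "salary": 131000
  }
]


Data: 7 records
Condition: city = 'Dublin'

Checking each record:
  Tina Jones: Toronto
  Karl Jones: Oslo
  Tina Jackson: Lima
  Heidi Jackson: Cairo
  Mia Jackson: Berlin
  Heidi Jones: Dublin MATCH
  Grace Davis: New York

Count: 1

1


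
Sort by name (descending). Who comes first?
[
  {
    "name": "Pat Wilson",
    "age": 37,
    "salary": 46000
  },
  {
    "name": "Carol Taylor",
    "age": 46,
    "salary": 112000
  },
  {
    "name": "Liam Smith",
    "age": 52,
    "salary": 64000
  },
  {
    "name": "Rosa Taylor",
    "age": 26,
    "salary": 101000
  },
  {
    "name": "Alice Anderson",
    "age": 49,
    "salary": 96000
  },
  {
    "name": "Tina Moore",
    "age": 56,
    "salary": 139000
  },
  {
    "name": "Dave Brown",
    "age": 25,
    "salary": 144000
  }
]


Sort by: name (descending)

Sorted order:
  1. Tina Moore (name = Tina Moore)
  2. Rosa Taylor (name = Rosa Taylor)
  3. Pat Wilson (name = Pat Wilson)
  4. Liam Smith (name = Liam Smith)
  5. Dave Brown (name = Dave Brown)
  6. Carol Taylor (name = Carol Taylor)
  7. Alice Anderson (name = Alice Anderson)

First: Tina Moore

Tina Moore


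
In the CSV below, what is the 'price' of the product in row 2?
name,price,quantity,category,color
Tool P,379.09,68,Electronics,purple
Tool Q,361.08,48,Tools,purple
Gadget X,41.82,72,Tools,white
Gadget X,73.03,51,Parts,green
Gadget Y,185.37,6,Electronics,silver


Query: Row 2 ('Tool Q'), column 'price'
Value: 361.08

361.08


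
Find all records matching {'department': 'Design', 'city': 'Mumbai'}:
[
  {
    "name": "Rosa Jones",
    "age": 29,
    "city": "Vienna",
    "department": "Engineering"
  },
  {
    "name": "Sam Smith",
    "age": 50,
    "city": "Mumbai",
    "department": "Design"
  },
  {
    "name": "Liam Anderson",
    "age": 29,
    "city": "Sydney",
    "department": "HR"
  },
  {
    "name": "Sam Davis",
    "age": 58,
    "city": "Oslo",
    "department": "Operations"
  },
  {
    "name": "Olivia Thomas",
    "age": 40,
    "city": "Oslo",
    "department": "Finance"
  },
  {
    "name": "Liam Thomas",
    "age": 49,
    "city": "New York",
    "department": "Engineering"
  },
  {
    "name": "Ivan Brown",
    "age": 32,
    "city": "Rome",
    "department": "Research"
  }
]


Search criteria: {'department': 'Design', 'city': 'Mumbai'}

Checking 7 records:
  Rosa Jones: {department: Engineering, city: Vienna}
  Sam Smith: {department: Design, city: Mumbai} <-- MATCH
  Liam Anderson: {department: HR, city: Sydney}
  Sam Davis: {department: Operations, city: Oslo}
  Olivia Thomas: {department: Finance, city: Oslo}
  Liam Thomas: {department: Engineering, city: New York}
  Ivan Brown: {department: Research, city: Rome}

Matches: ["Sam Smith"]

["Sam Smith"]


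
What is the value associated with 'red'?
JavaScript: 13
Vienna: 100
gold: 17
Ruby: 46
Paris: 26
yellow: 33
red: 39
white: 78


Looking up key 'red'
Value: 39

39


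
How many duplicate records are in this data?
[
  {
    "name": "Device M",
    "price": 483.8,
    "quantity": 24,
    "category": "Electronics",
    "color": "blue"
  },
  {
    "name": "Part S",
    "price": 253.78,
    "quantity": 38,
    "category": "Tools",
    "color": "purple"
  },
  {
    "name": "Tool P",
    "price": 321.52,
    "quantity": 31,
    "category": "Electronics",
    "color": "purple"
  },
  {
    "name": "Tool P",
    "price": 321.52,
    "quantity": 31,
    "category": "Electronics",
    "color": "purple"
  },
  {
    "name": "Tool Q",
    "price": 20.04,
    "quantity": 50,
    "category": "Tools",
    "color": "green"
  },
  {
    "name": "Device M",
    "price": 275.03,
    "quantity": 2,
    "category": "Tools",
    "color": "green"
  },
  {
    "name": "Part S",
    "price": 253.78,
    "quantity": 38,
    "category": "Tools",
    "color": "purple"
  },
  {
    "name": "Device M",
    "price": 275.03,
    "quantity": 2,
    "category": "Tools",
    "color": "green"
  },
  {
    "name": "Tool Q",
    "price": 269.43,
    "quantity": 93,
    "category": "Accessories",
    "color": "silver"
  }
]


Checking 9 records for duplicates:

  Row 1: Device M ($483.8, qty 24)
  Row 2: Part S ($253.78, qty 38)
  Row 3: Tool P ($321.52, qty 31)
  Row 4: Tool P ($321.52, qty 31) <-- DUPLICATE
  Row 5: Tool Q ($20.04, qty 50)
  Row 6: Device M ($275.03, qty 2)
  Row 7: Part S ($253.78, qty 38) <-- DUPLICATE
  Row 8: Device M ($275.03, qty 2) <-- DUPLICATE
  Row 9: Tool Q ($269.43, qty 93)

Duplicates found: 3
Unique records: 6

3 duplicates, 6 unique


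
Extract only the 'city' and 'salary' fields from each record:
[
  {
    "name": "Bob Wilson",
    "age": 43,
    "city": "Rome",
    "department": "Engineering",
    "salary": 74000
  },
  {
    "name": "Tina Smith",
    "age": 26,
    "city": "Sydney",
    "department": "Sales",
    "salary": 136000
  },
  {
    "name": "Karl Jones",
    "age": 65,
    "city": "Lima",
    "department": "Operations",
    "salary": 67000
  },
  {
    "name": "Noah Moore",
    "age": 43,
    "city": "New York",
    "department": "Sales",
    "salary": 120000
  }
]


Original: 4 records with fields: name, age, city, department, salary
Keep: ['city', 'salary']
Drop: ['name', 'age', 'department']
Result: 4 records, 2 fields each

[
  {
    "city": "Rome",
    "salary": 74000
  },
  {
    "city": "Sydney",
    "salary": 136000
  },
  {
    "city": "Lima",
    "salary": 67000
  },
  {
    "city": "New York",
    "salary": 120000
  }
]


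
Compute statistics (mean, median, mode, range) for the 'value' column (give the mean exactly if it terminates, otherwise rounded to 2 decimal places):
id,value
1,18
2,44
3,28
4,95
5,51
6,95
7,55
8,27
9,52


Data: [18, 44, 28, 95, 51, 95, 55, 27, 52]
Count: 9
Sum: 465
Mean: 465/9 ≈ 51.67 (rounded to 2 decimal places)
Sorted: [18, 27, 28, 44, 51, 52, 55, 95, 95]
Median: 51.0
Mode: 95 (2 times)
Range: 95 - 18 = 77
Min: 18, Max: 95

mean≈51.67, median=51.0, mode=95, range=77


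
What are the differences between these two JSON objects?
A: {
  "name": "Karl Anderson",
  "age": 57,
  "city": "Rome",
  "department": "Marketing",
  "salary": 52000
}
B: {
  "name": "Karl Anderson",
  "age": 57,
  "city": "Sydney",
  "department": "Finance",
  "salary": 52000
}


Comparing each field (in key order):
  name: same
  age: same
  city: DIFFERENT
  department: DIFFERENT
  salary: same
Differences:
  city: Rome -> Sydney
  department: Marketing -> Finance

2 field(s) changed

2 changes: city, department


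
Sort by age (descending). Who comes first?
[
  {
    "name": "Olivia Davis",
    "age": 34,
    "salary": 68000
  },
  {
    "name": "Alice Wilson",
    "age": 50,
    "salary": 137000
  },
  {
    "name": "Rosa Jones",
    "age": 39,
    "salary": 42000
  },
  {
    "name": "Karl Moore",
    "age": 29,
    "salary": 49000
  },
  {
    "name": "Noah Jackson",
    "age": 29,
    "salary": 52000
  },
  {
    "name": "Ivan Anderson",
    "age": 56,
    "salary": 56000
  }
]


Sort by: age (descending)

Sorted order:
  1. Ivan Anderson (age = 56)
  2. Alice Wilson (age = 50)
  3. Rosa Jones (age = 39)
  4. Olivia Davis (age = 34)
  5. Karl Moore (age = 29)
  6. Noah Jackson (age = 29)

First: Ivan Anderson

Ivan Anderson


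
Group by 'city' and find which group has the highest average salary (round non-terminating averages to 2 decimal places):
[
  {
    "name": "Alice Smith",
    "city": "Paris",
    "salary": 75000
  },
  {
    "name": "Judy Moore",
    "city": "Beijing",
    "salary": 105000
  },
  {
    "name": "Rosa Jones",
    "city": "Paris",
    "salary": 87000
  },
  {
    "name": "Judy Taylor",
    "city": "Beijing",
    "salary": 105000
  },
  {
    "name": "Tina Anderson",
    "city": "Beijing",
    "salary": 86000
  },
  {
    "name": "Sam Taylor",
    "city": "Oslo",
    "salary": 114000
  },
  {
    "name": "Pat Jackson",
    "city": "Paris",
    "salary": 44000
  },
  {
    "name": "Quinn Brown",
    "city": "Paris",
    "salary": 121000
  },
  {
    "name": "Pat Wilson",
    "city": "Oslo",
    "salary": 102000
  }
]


Group by: city

Groups:
  Beijing: 3 people, avg salary = 296000/3 ≈ $98666.67
  Oslo: 2 people, avg salary = 216000/2 = $108000
  Paris: 4 people, avg salary = 327000/4 = $81750

Highest average salary: Oslo ($108000)

Oslo ($108000)


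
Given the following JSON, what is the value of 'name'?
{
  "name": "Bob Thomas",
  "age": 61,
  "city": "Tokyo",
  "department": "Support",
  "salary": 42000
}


Looking up field 'name'
Value: Bob Thomas

Bob Thomas


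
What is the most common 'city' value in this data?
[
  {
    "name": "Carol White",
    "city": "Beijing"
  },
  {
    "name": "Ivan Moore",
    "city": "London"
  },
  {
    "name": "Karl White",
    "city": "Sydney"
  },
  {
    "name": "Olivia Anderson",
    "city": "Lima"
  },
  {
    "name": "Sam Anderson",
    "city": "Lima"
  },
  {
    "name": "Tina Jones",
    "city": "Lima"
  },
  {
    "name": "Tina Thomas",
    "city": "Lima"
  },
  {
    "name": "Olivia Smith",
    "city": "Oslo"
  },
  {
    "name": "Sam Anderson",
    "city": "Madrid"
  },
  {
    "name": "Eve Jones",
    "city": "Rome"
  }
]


Counting 'city' values across 10 records:

  Lima: 4 ####
  Beijing: 1 #
  London: 1 #
  Sydney: 1 #
  Oslo: 1 #
  Madrid: 1 #
  Rome: 1 #

Most common: Lima (4 times)

Lima (4 times)


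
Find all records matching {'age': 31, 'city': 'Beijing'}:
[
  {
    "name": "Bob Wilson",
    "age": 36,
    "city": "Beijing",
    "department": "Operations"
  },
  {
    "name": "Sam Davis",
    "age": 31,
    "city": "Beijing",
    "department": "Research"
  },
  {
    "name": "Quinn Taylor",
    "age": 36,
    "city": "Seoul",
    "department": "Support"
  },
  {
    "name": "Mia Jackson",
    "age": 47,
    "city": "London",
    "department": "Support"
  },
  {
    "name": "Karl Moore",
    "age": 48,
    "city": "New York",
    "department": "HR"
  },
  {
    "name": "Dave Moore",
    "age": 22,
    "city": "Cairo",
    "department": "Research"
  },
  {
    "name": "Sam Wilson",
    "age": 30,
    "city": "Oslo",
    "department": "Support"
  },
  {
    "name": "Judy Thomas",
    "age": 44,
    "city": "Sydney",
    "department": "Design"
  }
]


Search criteria: {'age': 31, 'city': 'Beijing'}

Checking 8 records:
  Bob Wilson: {age: 36, city: Beijing}
  Sam Davis: {age: 31, city: Beijing} <-- MATCH
  Quinn Taylor: {age: 36, city: Seoul}
  Mia Jackson: {age: 47, city: London}
  Karl Moore: {age: 48, city: New York}
  Dave Moore: {age: 22, city: Cairo}
  Sam Wilson: {age: 30, city: Oslo}
  Judy Thomas: {age: 44, city: Sydney}

Matches: ["Sam Davis"]

["Sam Davis"]


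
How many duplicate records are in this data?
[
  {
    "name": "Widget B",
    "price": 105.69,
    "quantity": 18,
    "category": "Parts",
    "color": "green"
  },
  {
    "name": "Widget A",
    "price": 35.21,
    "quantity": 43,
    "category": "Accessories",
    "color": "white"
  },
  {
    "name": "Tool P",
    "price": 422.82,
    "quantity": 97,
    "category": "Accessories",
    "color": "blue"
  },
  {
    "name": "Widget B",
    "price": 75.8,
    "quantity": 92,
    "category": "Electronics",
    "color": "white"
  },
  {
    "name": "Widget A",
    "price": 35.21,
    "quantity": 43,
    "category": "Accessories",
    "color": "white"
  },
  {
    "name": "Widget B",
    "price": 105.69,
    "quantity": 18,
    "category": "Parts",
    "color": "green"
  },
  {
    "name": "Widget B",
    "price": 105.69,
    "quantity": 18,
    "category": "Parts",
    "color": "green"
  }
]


Checking 7 records for duplicates:

  Row 1: Widget B ($105.69, qty 18)
  Row 2: Widget A ($35.21, qty 43)
  Row 3: Tool P ($422.82, qty 97)
  Row 4: Widget B ($75.8, qty 92)
  Row 5: Widget A ($35.21, qty 43) <-- DUPLICATE
  Row 6: Widget B ($105.69, qty 18) <-- DUPLICATE
  Row 7: Widget B ($105.69, qty 18) <-- DUPLICATE

Duplicates found: 3
Unique records: 4

3 duplicates, 4 unique


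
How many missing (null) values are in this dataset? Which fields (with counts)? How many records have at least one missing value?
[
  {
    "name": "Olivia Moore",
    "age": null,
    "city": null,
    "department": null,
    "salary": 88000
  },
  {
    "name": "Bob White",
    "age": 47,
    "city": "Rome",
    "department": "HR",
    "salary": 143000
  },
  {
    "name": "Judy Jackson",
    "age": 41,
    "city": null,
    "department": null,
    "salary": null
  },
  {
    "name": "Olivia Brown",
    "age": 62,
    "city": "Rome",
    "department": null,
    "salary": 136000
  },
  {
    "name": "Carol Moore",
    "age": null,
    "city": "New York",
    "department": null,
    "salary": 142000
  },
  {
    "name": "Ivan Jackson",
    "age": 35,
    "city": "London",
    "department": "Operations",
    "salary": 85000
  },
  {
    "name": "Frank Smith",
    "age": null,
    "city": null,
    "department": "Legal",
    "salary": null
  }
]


Checking for missing (null) values in 7 records:

  Olivia Moore: age, city, department
  Bob White: complete
  Judy Jackson: city, department, salary
  Olivia Brown: department
  Carol Moore: age, department
  Ivan Jackson: complete
  Frank Smith: age, city, salary

Per field:
  name: 0 missing
  age: 3 missing
  city: 3 missing
  department: 4 missing
  salary: 2 missing

Total missing values: 12
Records with any missing: 5

12 missing values (age: 3, city: 3, department: 4, salary: 2); 5 incomplete records


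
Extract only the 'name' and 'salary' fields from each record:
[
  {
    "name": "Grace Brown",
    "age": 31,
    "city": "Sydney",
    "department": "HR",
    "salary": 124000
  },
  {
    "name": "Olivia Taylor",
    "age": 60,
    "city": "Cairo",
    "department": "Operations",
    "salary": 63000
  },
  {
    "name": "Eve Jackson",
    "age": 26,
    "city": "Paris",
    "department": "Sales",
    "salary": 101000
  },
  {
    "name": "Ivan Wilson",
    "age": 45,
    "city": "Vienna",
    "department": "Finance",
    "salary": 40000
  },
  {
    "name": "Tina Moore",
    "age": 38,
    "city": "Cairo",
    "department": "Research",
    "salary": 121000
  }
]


Original: 5 records with fields: name, age, city, department, salary
Keep: ['name', 'salary']
Drop: ['age', 'city', 'department']
Result: 5 records, 2 fields each

[
  {
    "name": "Grace Brown",
    "salary": 124000
  },
  {
    "name": "Olivia Taylor",
    "salary": 63000
  },
  {
    "name": "Eve Jackson",
    "salary": 101000
  },
  {
    "name": "Ivan Wilson",
    "salary": 40000
  },
  {
    "name": "Tina Moore",
    "salary": 121000
  }
]


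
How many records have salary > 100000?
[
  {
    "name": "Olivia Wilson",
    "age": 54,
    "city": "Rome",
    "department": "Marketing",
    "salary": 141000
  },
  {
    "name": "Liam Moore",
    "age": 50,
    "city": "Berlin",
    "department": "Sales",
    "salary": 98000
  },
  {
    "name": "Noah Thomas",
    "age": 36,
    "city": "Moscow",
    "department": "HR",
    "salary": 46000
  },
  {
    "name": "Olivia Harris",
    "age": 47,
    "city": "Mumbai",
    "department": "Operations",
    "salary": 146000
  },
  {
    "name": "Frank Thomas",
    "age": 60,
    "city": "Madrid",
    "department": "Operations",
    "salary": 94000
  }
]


Data: 5 records
Condition: salary > 100000

Checking each record:
  Olivia Wilson: 141000 MATCH
  Liam Moore: 98000
  Noah Thomas: 46000
  Olivia Harris: 146000 MATCH
  Frank Thomas: 94000

Count: 2

2


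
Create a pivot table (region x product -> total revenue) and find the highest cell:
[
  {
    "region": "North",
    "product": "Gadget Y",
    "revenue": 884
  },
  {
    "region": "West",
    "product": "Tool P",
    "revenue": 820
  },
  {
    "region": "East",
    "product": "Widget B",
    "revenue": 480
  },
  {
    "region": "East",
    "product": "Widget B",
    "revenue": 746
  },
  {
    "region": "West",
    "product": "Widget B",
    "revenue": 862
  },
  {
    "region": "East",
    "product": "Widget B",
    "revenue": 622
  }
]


Pivot: region (rows) x product (columns) -> total revenue

     Gadget Y      Tool P        Widget B    
East             0             0          1848  
North          884             0             0  
West             0           820           862  

Highest: East / Widget B = $1848

East / Widget B = $1848


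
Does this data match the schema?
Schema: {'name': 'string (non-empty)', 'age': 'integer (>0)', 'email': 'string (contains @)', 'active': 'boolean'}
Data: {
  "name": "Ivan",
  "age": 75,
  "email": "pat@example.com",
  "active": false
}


Validating each field against schema:
  name: OK (non-empty string)
  age: OK (positive integer)
  email: OK (string with @)
  active: OK (boolean)

Result: VALID

VALID


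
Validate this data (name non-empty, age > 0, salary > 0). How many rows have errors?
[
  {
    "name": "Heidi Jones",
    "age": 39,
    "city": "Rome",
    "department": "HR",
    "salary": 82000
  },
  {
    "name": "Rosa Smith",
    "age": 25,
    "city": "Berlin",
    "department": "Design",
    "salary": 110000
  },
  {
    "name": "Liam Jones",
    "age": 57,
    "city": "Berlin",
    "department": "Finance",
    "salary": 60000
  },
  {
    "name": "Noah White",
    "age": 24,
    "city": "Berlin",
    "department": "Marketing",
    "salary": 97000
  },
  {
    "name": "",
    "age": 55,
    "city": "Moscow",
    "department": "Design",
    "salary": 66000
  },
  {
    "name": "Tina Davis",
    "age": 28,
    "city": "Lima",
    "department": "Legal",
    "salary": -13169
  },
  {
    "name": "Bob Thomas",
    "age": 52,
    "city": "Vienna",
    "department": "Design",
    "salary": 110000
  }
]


Validating 7 records:
Rules: name non-empty, age > 0, salary > 0

  Row 1 (Heidi Jones): OK
  Row 2 (Rosa Smith): OK
  Row 3 (Liam Jones): OK
  Row 4 (Noah White): OK
  Row 5 (???): empty name
  Row 6 (Tina Davis): negative salary: -13169
  Row 7 (Bob Thomas): OK

Total errors: 2

2 errors


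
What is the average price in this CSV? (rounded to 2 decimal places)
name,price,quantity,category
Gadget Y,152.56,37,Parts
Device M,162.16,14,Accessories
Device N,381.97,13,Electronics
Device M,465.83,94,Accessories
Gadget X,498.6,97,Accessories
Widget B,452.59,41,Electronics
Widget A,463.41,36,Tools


Computing average price:
Values: [152.56, 162.16, 381.97, 465.83, 498.6, 452.59, 463.41]
Sum = 2577.12
Count = 7
Average = 2577.12/7 = 368.16

368.16


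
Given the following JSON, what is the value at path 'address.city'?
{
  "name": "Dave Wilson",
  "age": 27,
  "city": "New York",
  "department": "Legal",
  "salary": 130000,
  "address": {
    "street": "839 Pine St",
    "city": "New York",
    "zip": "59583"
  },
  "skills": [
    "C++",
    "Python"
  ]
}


Query: address.city
Path: address -> city
Value: New York

New York


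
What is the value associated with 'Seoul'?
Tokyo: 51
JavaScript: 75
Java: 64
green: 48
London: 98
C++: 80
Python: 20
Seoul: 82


Looking up key 'Seoul'
Value: 82

82


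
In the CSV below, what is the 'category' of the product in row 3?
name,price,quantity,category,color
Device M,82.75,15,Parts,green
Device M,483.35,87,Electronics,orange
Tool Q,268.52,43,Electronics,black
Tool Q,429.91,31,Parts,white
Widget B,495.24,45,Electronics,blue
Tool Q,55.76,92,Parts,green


Query: Row 3 ('Tool Q'), column 'category'
Value: Electronics

Electronics


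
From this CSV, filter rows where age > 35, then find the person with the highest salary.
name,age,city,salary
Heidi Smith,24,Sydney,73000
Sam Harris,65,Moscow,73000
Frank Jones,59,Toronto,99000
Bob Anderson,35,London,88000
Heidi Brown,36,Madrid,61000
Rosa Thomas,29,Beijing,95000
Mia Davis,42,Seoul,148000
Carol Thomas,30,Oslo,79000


Filter: age > 35
Sort by: salary (descending)

Filtered records (4):
  Mia Davis, age 42, salary $148000
  Frank Jones, age 59, salary $99000
  Sam Harris, age 65, salary $73000
  Heidi Brown, age 36, salary $61000

Highest salary: Mia Davis ($148000)

Mia Davis


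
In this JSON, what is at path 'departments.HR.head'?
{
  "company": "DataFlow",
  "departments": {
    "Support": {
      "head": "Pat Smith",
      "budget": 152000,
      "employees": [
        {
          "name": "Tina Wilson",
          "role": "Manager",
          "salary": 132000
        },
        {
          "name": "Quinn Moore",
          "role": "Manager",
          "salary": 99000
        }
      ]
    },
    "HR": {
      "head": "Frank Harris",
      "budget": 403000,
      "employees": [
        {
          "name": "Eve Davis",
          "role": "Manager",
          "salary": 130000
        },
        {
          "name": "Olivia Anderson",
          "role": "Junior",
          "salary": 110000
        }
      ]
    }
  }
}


Path: departments.HR.head

Navigate:
  -> departments
  -> HR
  -> head = 'Frank Harris'

Frank Harris


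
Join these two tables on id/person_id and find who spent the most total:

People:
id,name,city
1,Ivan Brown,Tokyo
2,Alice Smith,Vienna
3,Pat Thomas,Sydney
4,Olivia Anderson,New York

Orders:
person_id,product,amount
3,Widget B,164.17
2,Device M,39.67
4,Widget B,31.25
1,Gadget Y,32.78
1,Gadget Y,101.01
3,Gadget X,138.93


Join on: people.id = orders.person_id

Joined rows:
  Pat Thomas (Sydney) bought Widget B for $164.17
  Alice Smith (Vienna) bought Device M for $39.67
  Olivia Anderson (New York) bought Widget B for $31.25
  Ivan Brown (Tokyo) bought Gadget Y for $32.78
  Ivan Brown (Tokyo) bought Gadget Y for $101.01
  Pat Thomas (Sydney) bought Gadget X for $138.93

Total per person:
  Pat Thomas: $303.10
  Ivan Brown: $133.79
  Alice Smith: $39.67
  Olivia Anderson: $31.25

Top spender: Pat Thomas ($303.10)

Pat Thomas ($303.10)


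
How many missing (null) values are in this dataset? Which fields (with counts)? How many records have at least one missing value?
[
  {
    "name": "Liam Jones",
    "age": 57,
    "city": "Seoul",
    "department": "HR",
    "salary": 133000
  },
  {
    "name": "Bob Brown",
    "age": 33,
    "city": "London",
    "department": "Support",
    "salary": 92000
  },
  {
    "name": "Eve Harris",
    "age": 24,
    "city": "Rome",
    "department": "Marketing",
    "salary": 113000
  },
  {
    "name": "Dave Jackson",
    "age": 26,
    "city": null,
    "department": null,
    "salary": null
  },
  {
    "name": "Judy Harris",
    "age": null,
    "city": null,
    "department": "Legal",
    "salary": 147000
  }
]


Checking for missing (null) values in 5 records:

  Liam Jones: complete
  Bob Brown: complete
  Eve Harris: complete
  Dave Jackson: city, department, salary
  Judy Harris: age, city

Per field:
  name: 0 missing
  age: 1 missing
  city: 2 missing
  department: 1 missing
  salary: 1 missing

Total missing values: 5
Records with any missing: 2

5 missing values (age: 1, city: 2, department: 1, salary: 1); 2 incomplete records
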